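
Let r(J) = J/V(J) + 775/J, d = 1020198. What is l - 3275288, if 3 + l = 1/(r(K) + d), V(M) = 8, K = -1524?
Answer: -5091409251904081/1554490655 ≈ -3.2753e+6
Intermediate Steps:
r(J) = 775/J + J/8 (r(J) = J/8 + 775/J = 775/J + J/8)
l = -4663470441/1554490655 (l = -3 + 1/((775/(-1524) + (⅛)*(-1524)) + 1020198) = -3 + 1/((775*(-1/1524) - 381/2) + 1020198) = -3 + 1/((-775/1524 - 381/2) + 1020198) = -3 + 1/(-291097/1524 + 1020198) = -3 + 1/(1554490655/1524) = -3 + 1524/1554490655 = -4663470441/1554490655 ≈ -3.0000)
l - 3275288 = -4663470441/1554490655 - 3275288 = -5091409251904081/1554490655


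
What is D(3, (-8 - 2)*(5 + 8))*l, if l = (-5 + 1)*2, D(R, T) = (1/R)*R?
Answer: -8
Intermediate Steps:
D(R, T) = 1 (D(R, T) = R/R = 1)
l = -8 (l = -4*2 = -8)
D(3, (-8 - 2)*(5 + 8))*l = 1*(-8) = -8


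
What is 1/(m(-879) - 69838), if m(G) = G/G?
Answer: -1/69837 ≈ -1.4319e-5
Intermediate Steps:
m(G) = 1
1/(m(-879) - 69838) = 1/(1 - 69838) = 1/(-69837) = -1/69837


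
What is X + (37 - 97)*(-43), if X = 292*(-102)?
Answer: -27204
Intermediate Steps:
X = -29784
X + (37 - 97)*(-43) = -29784 + (37 - 97)*(-43) = -29784 - 60*(-43) = -29784 + 2580 = -27204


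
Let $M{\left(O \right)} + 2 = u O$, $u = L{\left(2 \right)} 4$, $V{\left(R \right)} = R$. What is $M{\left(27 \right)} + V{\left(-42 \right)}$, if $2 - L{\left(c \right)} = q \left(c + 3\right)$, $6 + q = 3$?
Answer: $1792$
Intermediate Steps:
$q = -3$ ($q = -6 + 3 = -3$)
$L{\left(c \right)} = 11 + 3 c$ ($L{\left(c \right)} = 2 - - 3 \left(c + 3\right) = 2 - - 3 \left(3 + c\right) = 2 - \left(-9 - 3 c\right) = 2 + \left(9 + 3 c\right) = 11 + 3 c$)
$u = 68$ ($u = \left(11 + 3 \cdot 2\right) 4 = \left(11 + 6\right) 4 = 17 \cdot 4 = 68$)
$M{\left(O \right)} = -2 + 68 O$
$M{\left(27 \right)} + V{\left(-42 \right)} = \left(-2 + 68 \cdot 27\right) - 42 = \left(-2 + 1836\right) - 42 = 1834 - 42 = 1792$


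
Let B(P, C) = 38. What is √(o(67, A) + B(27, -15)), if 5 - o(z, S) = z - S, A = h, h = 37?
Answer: √13 ≈ 3.6056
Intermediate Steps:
A = 37
o(z, S) = 5 + S - z (o(z, S) = 5 - (z - S) = 5 + (S - z) = 5 + S - z)
√(o(67, A) + B(27, -15)) = √((5 + 37 - 1*67) + 38) = √((5 + 37 - 67) + 38) = √(-25 + 38) = √13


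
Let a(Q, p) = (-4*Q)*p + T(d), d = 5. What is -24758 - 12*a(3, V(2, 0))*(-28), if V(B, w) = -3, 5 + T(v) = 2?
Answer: -13670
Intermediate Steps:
T(v) = -3 (T(v) = -5 + 2 = -3)
a(Q, p) = -3 - 4*Q*p (a(Q, p) = (-4*Q)*p - 3 = -4*Q*p - 3 = -3 - 4*Q*p)
-24758 - 12*a(3, V(2, 0))*(-28) = -24758 - 12*(-3 - 4*3*(-3))*(-28) = -24758 - 12*(-3 + 36)*(-28) = -24758 - 12*33*(-28) = -24758 - 396*(-28) = -24758 + 11088 = -13670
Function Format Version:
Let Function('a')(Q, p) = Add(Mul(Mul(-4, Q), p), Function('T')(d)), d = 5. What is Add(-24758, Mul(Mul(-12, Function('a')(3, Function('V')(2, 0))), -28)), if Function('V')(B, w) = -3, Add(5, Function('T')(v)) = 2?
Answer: -13670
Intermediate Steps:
Function('T')(v) = -3 (Function('T')(v) = Add(-5, 2) = -3)
Function('a')(Q, p) = Add(-3, Mul(-4, Q, p)) (Function('a')(Q, p) = Add(Mul(Mul(-4, Q), p), -3) = Add(Mul(-4, Q, p), -3) = Add(-3, Mul(-4, Q, p)))
Add(-24758, Mul(Mul(-12, Function('a')(3, Function('V')(2, 0))), -28)) = Add(-24758, Mul(Mul(-12, Add(-3, Mul(-4, 3, -3))), -28)) = Add(-24758, Mul(Mul(-12, Add(-3, 36)), -28)) = Add(-24758, Mul(Mul(-12, 33), -28)) = Add(-24758, Mul(-396, -28)) = Add(-24758, 11088) = -13670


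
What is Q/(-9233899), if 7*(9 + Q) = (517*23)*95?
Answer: -1129582/64637293 ≈ -0.017476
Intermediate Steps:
Q = 1129582/7 (Q = -9 + ((517*23)*95)/7 = -9 + (11891*95)/7 = -9 + (1/7)*1129645 = -9 + 1129645/7 = 1129582/7 ≈ 1.6137e+5)
Q/(-9233899) = (1129582/7)/(-9233899) = (1129582/7)*(-1/9233899) = -1129582/64637293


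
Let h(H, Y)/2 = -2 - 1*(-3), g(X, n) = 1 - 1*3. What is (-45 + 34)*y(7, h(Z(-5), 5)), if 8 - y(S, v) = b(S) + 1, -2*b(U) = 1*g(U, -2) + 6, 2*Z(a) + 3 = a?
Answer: -99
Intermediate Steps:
g(X, n) = -2 (g(X, n) = 1 - 3 = -2)
Z(a) = -3/2 + a/2
h(H, Y) = 2 (h(H, Y) = 2*(-2 - 1*(-3)) = 2*(-2 + 3) = 2*1 = 2)
b(U) = -2 (b(U) = -(1*(-2) + 6)/2 = -(-2 + 6)/2 = -½*4 = -2)
y(S, v) = 9 (y(S, v) = 8 - (-2 + 1) = 8 - 1*(-1) = 8 + 1 = 9)
(-45 + 34)*y(7, h(Z(-5), 5)) = (-45 + 34)*9 = -11*9 = -99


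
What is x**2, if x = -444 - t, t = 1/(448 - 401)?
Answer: 435515161/2209 ≈ 1.9716e+5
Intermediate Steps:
t = 1/47 ≈ 0.021277
x = -20869/47 (x = -444 - 1*1/47 = -444 - 1/47 = -20869/47 ≈ -444.02)
x**2 = (-20869/47)**2 = 435515161/2209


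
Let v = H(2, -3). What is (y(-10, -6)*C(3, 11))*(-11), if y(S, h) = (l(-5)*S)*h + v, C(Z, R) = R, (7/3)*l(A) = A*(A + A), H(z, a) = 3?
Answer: -1091541/7 ≈ -1.5593e+5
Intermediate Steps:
v = 3
l(A) = 6*A²/7 (l(A) = 3*(A*(A + A))/7 = 3*(A*(2*A))/7 = 3*(2*A²)/7 = 6*A²/7)
y(S, h) = 3 + 150*S*h/7 (y(S, h) = (((6/7)*(-5)²)*S)*h + 3 = (((6/7)*25)*S)*h + 3 = (150*S/7)*h + 3 = 150*S*h/7 + 3 = 3 + 150*S*h/7)
(y(-10, -6)*C(3, 11))*(-11) = ((3 + (150/7)*(-10)*(-6))*11)*(-11) = ((3 + 9000/7)*11)*(-11) = ((9021/7)*11)*(-11) = (99231/7)*(-11) = -1091541/7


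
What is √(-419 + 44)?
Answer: 5*I*√15 ≈ 19.365*I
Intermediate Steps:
√(-419 + 44) = √(-375) = 5*I*√15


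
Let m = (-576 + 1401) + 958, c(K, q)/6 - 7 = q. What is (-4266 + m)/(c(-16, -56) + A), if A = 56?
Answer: 2483/238 ≈ 10.433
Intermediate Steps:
c(K, q) = 42 + 6*q
m = 1783 (m = 825 + 958 = 1783)
(-4266 + m)/(c(-16, -56) + A) = (-4266 + 1783)/((42 + 6*(-56)) + 56) = -2483/((42 - 336) + 56) = -2483/(-294 + 56) = -2483/(-238) = -2483*(-1/238) = 2483/238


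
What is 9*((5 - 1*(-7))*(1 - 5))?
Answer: -432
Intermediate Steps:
9*((5 - 1*(-7))*(1 - 5)) = 9*((5 + 7)*(-4)) = 9*(12*(-4)) = 9*(-48) = -432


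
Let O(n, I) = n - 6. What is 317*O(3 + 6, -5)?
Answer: 951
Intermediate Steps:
O(n, I) = -6 + n
317*O(3 + 6, -5) = 317*(-6 + (3 + 6)) = 317*(-6 + 9) = 317*3 = 951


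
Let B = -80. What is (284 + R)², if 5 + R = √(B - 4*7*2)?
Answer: 77705 + 1116*I*√34 ≈ 77705.0 + 6507.3*I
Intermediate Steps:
R = -5 + 2*I*√34 (R = -5 + √(-80 - 4*7*2) = -5 + √(-80 - 28*2) = -5 + √(-80 - 56) = -5 + √(-136) = -5 + 2*I*√34 ≈ -5.0 + 11.662*I)
(284 + R)² = (284 + (-5 + 2*I*√34))² = (279 + 2*I*√34)²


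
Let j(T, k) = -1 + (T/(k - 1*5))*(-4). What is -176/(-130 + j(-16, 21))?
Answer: 176/127 ≈ 1.3858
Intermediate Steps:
j(T, k) = -1 - 4*T/(-5 + k) (j(T, k) = -1 + (T/(k - 5))*(-4) = -1 + (T/(-5 + k))*(-4) = -1 - 4*T/(-5 + k))
-176/(-130 + j(-16, 21)) = -176/(-130 + (5 - 1*21 - 4*(-16))/(-5 + 21)) = -176/(-130 + (5 - 21 + 64)/16) = -176/(-130 + (1/16)*48) = -176/(-130 + 3) = -176/(-127) = -1/127*(-176) = 176/127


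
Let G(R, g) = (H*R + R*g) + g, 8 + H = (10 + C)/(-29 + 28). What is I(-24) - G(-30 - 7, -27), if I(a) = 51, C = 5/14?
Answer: -22403/14 ≈ -1600.2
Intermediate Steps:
C = 5/14 (C = 5*(1/14) = 5/14 ≈ 0.35714)
H = -257/14 (H = -8 + (10 + 5/14)/(-29 + 28) = -8 + (145/14)/(-1) = -8 + (145/14)*(-1) = -8 - 145/14 = -257/14 ≈ -18.357)
G(R, g) = g - 257*R/14 + R*g (G(R, g) = (-257*R/14 + R*g) + g = g - 257*R/14 + R*g)
I(-24) - G(-30 - 7, -27) = 51 - (-27 - 257*(-30 - 7)/14 + (-30 - 7)*(-27)) = 51 - (-27 - 257/14*(-37) - 37*(-27)) = 51 - (-27 + 9509/14 + 999) = 51 - 1*23117/14 = 51 - 23117/14 = -22403/14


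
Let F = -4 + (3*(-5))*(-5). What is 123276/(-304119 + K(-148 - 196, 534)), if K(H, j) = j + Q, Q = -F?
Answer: -30819/75914 ≈ -0.40597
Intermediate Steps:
F = 71 (F = -4 - 15*(-5) = -4 + 75 = 71)
Q = -71 (Q = -1*71 = -71)
K(H, j) = -71 + j (K(H, j) = j - 71 = -71 + j)
123276/(-304119 + K(-148 - 196, 534)) = 123276/(-304119 + (-71 + 534)) = 123276/(-304119 + 463) = 123276/(-303656) = 123276*(-1/303656) = -30819/75914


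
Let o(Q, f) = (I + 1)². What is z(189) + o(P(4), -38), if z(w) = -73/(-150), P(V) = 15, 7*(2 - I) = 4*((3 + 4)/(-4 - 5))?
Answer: 50021/4050 ≈ 12.351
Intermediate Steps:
I = 22/9 (I = 2 - 4*(3 + 4)/(-4 - 5)/7 = 2 - 4*7/(-9)/7 = 2 - 4*7*(-⅑)/7 = 2 - 4*(-7)/(7*9) = 2 - ⅐*(-28/9) = 2 + 4/9 = 22/9 ≈ 2.4444)
o(Q, f) = 961/81 (o(Q, f) = (22/9 + 1)² = (31/9)² = 961/81)
z(w) = 73/150 (z(w) = -73*(-1/150) = 73/150)
z(189) + o(P(4), -38) = 73/150 + 961/81 = 50021/4050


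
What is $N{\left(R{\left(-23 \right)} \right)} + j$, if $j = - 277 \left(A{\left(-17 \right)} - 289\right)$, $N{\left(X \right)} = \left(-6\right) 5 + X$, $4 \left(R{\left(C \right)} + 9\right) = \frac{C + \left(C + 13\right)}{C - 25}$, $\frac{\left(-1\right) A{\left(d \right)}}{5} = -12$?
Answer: $\frac{4057227}{64} \approx 63394.0$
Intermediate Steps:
$A{\left(d \right)} = 60$ ($A{\left(d \right)} = \left(-5\right) \left(-12\right) = 60$)
$R{\left(C \right)} = -9 + \frac{13 + 2 C}{4 \left(-25 + C\right)}$ ($R{\left(C \right)} = -9 + \frac{\left(C + \left(C + 13\right)\right) \frac{1}{C - 25}}{4} = -9 + \frac{\left(C + \left(13 + C\right)\right) \frac{1}{-25 + C}}{4} = -9 + \frac{\left(13 + 2 C\right) \frac{1}{-25 + C}}{4} = -9 + \frac{\frac{1}{-25 + C} \left(13 + 2 C\right)}{4} = -9 + \frac{13 + 2 C}{4 \left(-25 + C\right)}$)
$N{\left(X \right)} = -30 + X$
$j = 63433$ ($j = - 277 \left(60 - 289\right) = \left(-277\right) \left(-229\right) = 63433$)
$N{\left(R{\left(-23 \right)} \right)} + j = \left(-30 + \frac{913 - -782}{4 \left(-25 - 23\right)}\right) + 63433 = \left(-30 + \frac{913 + 782}{4 \left(-48\right)}\right) + 63433 = \left(-30 + \frac{1}{4} \left(- \frac{1}{48}\right) 1695\right) + 63433 = \left(-30 - \frac{565}{64}\right) + 63433 = - \frac{2485}{64} + 63433 = \frac{4057227}{64}$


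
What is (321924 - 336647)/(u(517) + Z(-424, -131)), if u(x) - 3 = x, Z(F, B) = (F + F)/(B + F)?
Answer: -8171265/289448 ≈ -28.230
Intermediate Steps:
Z(F, B) = 2*F/(B + F) (Z(F, B) = (2*F)/(B + F) = 2*F/(B + F))
u(x) = 3 + x
(321924 - 336647)/(u(517) + Z(-424, -131)) = (321924 - 336647)/((3 + 517) + 2*(-424)/(-131 - 424)) = -14723/(520 + 2*(-424)/(-555)) = -14723/(520 + 2*(-424)*(-1/555)) = -14723/(520 + 848/555) = -14723/289448/555 = -14723*555/289448 = -8171265/289448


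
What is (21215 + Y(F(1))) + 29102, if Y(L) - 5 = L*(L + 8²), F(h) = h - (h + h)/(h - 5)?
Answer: 201681/4 ≈ 50420.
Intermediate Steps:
F(h) = h - 2*h/(-5 + h)
Y(L) = 5 + L*(64 + L) (Y(L) = 5 + L*(L + 8²) = 5 + L*(L + 64) = 5 + L*(64 + L))
(21215 + Y(F(1))) + 29102 = (21215 + (5 + (1*(-7 + 1)/(-5 + 1))² + 64*(1*(-7 + 1)/(-5 + 1)))) + 29102 = (21215 + (5 + (1*(-6)/(-4))² + 64*(1*(-6)/(-4)))) + 29102 = (21215 + (5 + (1*(-¼)*(-6))² + 64*(1*(-¼)*(-6)))) + 29102 = (21215 + (5 + (3/2)² + 64*(3/2))) + 29102 = (21215 + (5 + 9/4 + 96)) + 29102 = (21215 + 413/4) + 29102 = 85273/4 + 29102 = 201681/4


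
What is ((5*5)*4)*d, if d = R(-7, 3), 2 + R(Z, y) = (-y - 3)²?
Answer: 3400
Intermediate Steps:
R(Z, y) = -2 + (-3 - y)² (R(Z, y) = -2 + (-y - 3)² = -2 + (-3 - y)²)
d = 34 (d = -2 + (3 + 3)² = -2 + 6² = -2 + 36 = 34)
((5*5)*4)*d = ((5*5)*4)*34 = (25*4)*34 = 100*34 = 3400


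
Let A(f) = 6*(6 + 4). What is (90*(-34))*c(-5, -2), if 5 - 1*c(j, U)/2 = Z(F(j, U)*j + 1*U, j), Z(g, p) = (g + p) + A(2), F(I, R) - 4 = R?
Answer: 232560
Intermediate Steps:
F(I, R) = 4 + R
A(f) = 60 (A(f) = 6*10 = 60)
Z(g, p) = 60 + g + p (Z(g, p) = (g + p) + 60 = 60 + g + p)
c(j, U) = -110 - 2*U - 2*j - 2*j*(4 + U) (c(j, U) = 10 - 2*(60 + ((4 + U)*j + 1*U) + j) = 10 - 2*(60 + (j*(4 + U) + U) + j) = 10 - 2*(60 + (U + j*(4 + U)) + j) = 10 - 2*(60 + U + j + j*(4 + U)) = 10 + (-120 - 2*U - 2*j - 2*j*(4 + U)) = -110 - 2*U - 2*j - 2*j*(4 + U))
(90*(-34))*c(-5, -2) = (90*(-34))*(-110 - 2*(-2) - 2*(-5) - 2*(-5)*(4 - 2)) = -3060*(-110 + 4 + 10 - 2*(-5)*2) = -3060*(-110 + 4 + 10 + 20) = -3060*(-76) = 232560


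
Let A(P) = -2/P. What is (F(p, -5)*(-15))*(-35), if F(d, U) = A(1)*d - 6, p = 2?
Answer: -5250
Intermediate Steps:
F(d, U) = -6 - 2*d (F(d, U) = (-2/1)*d - 6 = (-2*1)*d - 6 = -2*d - 6 = -6 - 2*d)
(F(p, -5)*(-15))*(-35) = ((-6 - 2*2)*(-15))*(-35) = ((-6 - 4)*(-15))*(-35) = -10*(-15)*(-35) = 150*(-35) = -5250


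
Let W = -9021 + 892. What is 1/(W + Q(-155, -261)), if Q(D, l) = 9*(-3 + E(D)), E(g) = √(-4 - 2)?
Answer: -4078/33260411 - 9*I*√6/66520822 ≈ -0.00012261 - 3.3141e-7*I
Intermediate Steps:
E(g) = I*√6 (E(g) = √(-6) = I*√6)
Q(D, l) = -27 + 9*I*√6 (Q(D, l) = 9*(-3 + I*√6) = -27 + 9*I*√6)
W = -8129
1/(W + Q(-155, -261)) = 1/(-8129 + (-27 + 9*I*√6)) = 1/(-8156 + 9*I*√6)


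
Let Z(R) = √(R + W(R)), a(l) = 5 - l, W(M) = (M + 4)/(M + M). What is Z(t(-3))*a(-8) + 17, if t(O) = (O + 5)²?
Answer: 17 + 13*√5 ≈ 46.069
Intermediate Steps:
W(M) = (4 + M)/(2*M) (W(M) = (4 + M)/((2*M)) = (4 + M)*(1/(2*M)) = (4 + M)/(2*M))
t(O) = (5 + O)²
Z(R) = √(R + (4 + R)/(2*R))
Z(t(-3))*a(-8) + 17 = (√(2 + 4*(5 - 3)² + 8/((5 - 3)²))/2)*(5 - 1*(-8)) + 17 = (√(2 + 4*2² + 8/(2²))/2)*(5 + 8) + 17 = (√(2 + 4*4 + 8/4)/2)*13 + 17 = (√(2 + 16 + 8*(¼))/2)*13 + 17 = (√(2 + 16 + 2)/2)*13 + 17 = (√20/2)*13 + 17 = ((2*√5)/2)*13 + 17 = √5*13 + 17 = 13*√5 + 17 = 17 + 13*√5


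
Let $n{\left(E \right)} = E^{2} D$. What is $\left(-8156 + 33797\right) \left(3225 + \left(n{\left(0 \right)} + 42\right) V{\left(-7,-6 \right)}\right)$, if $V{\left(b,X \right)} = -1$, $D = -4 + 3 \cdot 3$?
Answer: $81615303$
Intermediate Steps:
$D = 5$ ($D = -4 + 9 = 5$)
$n{\left(E \right)} = 5 E^{2}$ ($n{\left(E \right)} = E^{2} \cdot 5 = 5 E^{2}$)
$\left(-8156 + 33797\right) \left(3225 + \left(n{\left(0 \right)} + 42\right) V{\left(-7,-6 \right)}\right) = \left(-8156 + 33797\right) \left(3225 + \left(5 \cdot 0^{2} + 42\right) \left(-1\right)\right) = 25641 \left(3225 + \left(5 \cdot 0 + 42\right) \left(-1\right)\right) = 25641 \left(3225 + \left(0 + 42\right) \left(-1\right)\right) = 25641 \left(3225 + 42 \left(-1\right)\right) = 25641 \left(3225 - 42\right) = 25641 \cdot 3183 = 81615303$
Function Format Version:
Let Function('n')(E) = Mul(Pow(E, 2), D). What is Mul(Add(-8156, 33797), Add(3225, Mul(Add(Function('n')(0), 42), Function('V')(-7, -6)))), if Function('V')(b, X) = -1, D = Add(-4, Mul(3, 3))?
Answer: 81615303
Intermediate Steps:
D = 5 (D = Add(-4, 9) = 5)
Function('n')(E) = Mul(5, Pow(E, 2)) (Function('n')(E) = Mul(Pow(E, 2), 5) = Mul(5, Pow(E, 2)))
Mul(Add(-8156, 33797), Add(3225, Mul(Add(Function('n')(0), 42), Function('V')(-7, -6)))) = Mul(Add(-8156, 33797), Add(3225, Mul(Add(Mul(5, Pow(0, 2)), 42), -1))) = Mul(25641, Add(3225, Mul(Add(Mul(5, 0), 42), -1))) = Mul(25641, Add(3225, Mul(Add(0, 42), -1))) = Mul(25641, Add(3225, Mul(42, -1))) = Mul(25641, Add(3225, -42)) = Mul(25641, 3183) = 81615303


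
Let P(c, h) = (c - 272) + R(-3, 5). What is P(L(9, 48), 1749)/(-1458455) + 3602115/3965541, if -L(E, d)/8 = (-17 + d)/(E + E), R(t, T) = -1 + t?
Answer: 15764015273951/17350689297465 ≈ 0.90855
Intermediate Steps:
L(E, d) = -4*(-17 + d)/E (L(E, d) = -8*(-17 + d)/(E + E) = -8*(-17 + d)/(2*E) = -8*(-17 + d)*1/(2*E) = -4*(-17 + d)/E)
P(c, h) = -276 + c (P(c, h) = (c - 272) + (-1 - 3) = (-272 + c) - 4 = -276 + c)
P(L(9, 48), 1749)/(-1458455) + 3602115/3965541 = (-276 + 4*(17 - 1*48)/9)/(-1458455) + 3602115/3965541 = (-276 + 4*(1/9)*(17 - 48))*(-1/1458455) + 3602115*(1/3965541) = (-276 + 4*(1/9)*(-31))*(-1/1458455) + 1200705/1321847 = (-276 - 124/9)*(-1/1458455) + 1200705/1321847 = -2608/9*(-1/1458455) + 1200705/1321847 = 2608/13126095 + 1200705/1321847 = 15764015273951/17350689297465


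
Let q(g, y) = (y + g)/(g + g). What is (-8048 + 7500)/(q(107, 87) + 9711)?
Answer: -29318/519587 ≈ -0.056426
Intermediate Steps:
q(g, y) = (g + y)/(2*g) (q(g, y) = (g + y)/((2*g)) = (g + y)*(1/(2*g)) = (g + y)/(2*g))
(-8048 + 7500)/(q(107, 87) + 9711) = (-8048 + 7500)/((1/2)*(107 + 87)/107 + 9711) = -548/((1/2)*(1/107)*194 + 9711) = -548/(97/107 + 9711) = -548/1039174/107 = -548*107/1039174 = -29318/519587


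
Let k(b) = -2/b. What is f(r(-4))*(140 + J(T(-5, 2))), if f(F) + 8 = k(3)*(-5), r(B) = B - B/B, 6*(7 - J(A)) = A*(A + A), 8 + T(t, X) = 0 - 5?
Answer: -3808/9 ≈ -423.11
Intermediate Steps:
T(t, X) = -13 (T(t, X) = -8 + (0 - 5) = -8 - 5 = -13)
J(A) = 7 - A**2/3 (J(A) = 7 - A*(A + A)/6 = 7 - A*2*A/6 = 7 - A**2/3)
r(B) = -1 + B (r(B) = B - 1*1 = B - 1 = -1 + B)
f(F) = -14/3 (f(F) = -8 - 2/3*(-5) = -8 + 10/3 = -14/3)
f(r(-4))*(140 + J(T(-5, 2))) = -14*(140 + (7 - 1/3*(-13)**2))/3 = -14*(140 + (7 - 1/3*169))/3 = -14*(140 + (7 - 169/3))/3 = -14*(140 - 148/3)/3 = -14/3*272/3 = -3808/9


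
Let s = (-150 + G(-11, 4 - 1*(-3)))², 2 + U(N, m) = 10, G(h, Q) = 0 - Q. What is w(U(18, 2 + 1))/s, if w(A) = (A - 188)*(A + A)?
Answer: -2880/24649 ≈ -0.11684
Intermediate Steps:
G(h, Q) = -Q
U(N, m) = 8 (U(N, m) = -2 + 10 = 8)
s = 24649 (s = (-150 - (4 - 1*(-3)))² = (-150 - (4 + 3))² = (-150 - 1*7)² = (-150 - 7)² = (-157)² = 24649)
w(A) = 2*A*(-188 + A) (w(A) = (-188 + A)*(2*A) = 2*A*(-188 + A))
w(U(18, 2 + 1))/s = (2*8*(-188 + 8))/24649 = (2*8*(-180))*(1/24649) = -2880*1/24649 = -2880/24649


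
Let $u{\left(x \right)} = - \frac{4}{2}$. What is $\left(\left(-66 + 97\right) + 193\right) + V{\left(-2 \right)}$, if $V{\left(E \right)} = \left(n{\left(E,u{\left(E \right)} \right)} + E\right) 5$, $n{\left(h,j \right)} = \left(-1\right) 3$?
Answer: $199$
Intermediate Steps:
$u{\left(x \right)} = -2$ ($u{\left(x \right)} = \left(-4\right) \frac{1}{2} = -2$)
$n{\left(h,j \right)} = -3$
$V{\left(E \right)} = -15 + 5 E$ ($V{\left(E \right)} = \left(-3 + E\right) 5 = -15 + 5 E$)
$\left(\left(-66 + 97\right) + 193\right) + V{\left(-2 \right)} = \left(\left(-66 + 97\right) + 193\right) + \left(-15 + 5 \left(-2\right)\right) = \left(31 + 193\right) - 25 = 224 - 25 = 199$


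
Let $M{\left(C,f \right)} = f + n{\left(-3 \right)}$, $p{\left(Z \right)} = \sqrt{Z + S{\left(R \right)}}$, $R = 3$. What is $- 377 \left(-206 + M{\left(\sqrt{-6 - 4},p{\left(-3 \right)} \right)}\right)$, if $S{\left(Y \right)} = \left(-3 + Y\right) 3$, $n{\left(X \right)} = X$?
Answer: $78793 - 377 i \sqrt{3} \approx 78793.0 - 652.98 i$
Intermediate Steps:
$S{\left(Y \right)} = -9 + 3 Y$
$p{\left(Z \right)} = \sqrt{Z}$ ($p{\left(Z \right)} = \sqrt{Z + \left(-9 + 3 \cdot 3\right)} = \sqrt{Z + \left(-9 + 9\right)} = \sqrt{Z + 0} = \sqrt{Z}$)
$M{\left(C,f \right)} = -3 + f$ ($M{\left(C,f \right)} = f - 3 = -3 + f$)
$- 377 \left(-206 + M{\left(\sqrt{-6 - 4},p{\left(-3 \right)} \right)}\right) = - 377 \left(-206 - \left(3 - \sqrt{-3}\right)\right) = - 377 \left(-206 - \left(3 - i \sqrt{3}\right)\right) = - 377 \left(-209 + i \sqrt{3}\right) = 78793 - 377 i \sqrt{3}$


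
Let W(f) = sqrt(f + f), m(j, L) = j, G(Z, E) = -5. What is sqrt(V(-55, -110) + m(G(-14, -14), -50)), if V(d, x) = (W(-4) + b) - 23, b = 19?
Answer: sqrt(-9 + 2*I*sqrt(2)) ≈ 0.46582 + 3.0359*I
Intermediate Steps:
W(f) = sqrt(2)*sqrt(f) (W(f) = sqrt(2*f) = sqrt(2)*sqrt(f))
V(d, x) = -4 + 2*I*sqrt(2) (V(d, x) = (sqrt(2)*sqrt(-4) + 19) - 23 = (sqrt(2)*(2*I) + 19) - 23 = (2*I*sqrt(2) + 19) - 23 = (19 + 2*I*sqrt(2)) - 23 = -4 + 2*I*sqrt(2))
sqrt(V(-55, -110) + m(G(-14, -14), -50)) = sqrt((-4 + 2*I*sqrt(2)) - 5) = sqrt(-9 + 2*I*sqrt(2))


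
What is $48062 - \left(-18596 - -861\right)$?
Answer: $65797$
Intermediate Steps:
$48062 - \left(-18596 - -861\right) = 48062 - \left(-18596 + 861\right) = 48062 - -17735 = 48062 + 17735 = 65797$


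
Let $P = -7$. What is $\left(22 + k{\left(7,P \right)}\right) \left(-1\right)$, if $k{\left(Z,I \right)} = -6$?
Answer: $-16$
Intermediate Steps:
$\left(22 + k{\left(7,P \right)}\right) \left(-1\right) = \left(22 - 6\right) \left(-1\right) = 16 \left(-1\right) = -16$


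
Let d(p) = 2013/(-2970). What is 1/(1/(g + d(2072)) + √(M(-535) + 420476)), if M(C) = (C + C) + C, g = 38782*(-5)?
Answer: 1570676490/127575935358759118691 + 304570942745521*√418871/127575935358759118691 ≈ 0.0015451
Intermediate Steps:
d(p) = -61/90 (d(p) = 2013*(-1/2970) = -61/90)
g = -193910
M(C) = 3*C (M(C) = 2*C + C = 3*C)
1/(1/(g + d(2072)) + √(M(-535) + 420476)) = 1/(1/(-193910 - 61/90) + √(3*(-535) + 420476)) = 1/(1/(-17451961/90) + √(-1605 + 420476)) = 1/(-90/17451961 + √418871)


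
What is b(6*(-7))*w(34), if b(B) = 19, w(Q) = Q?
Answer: 646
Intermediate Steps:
b(6*(-7))*w(34) = 19*34 = 646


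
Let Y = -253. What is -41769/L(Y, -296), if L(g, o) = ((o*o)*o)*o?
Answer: -41769/7676563456 ≈ -5.4411e-6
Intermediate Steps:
L(g, o) = o⁴ (L(g, o) = (o²*o)*o = o³*o = o⁴)
-41769/L(Y, -296) = -41769/((-296)⁴) = -41769/7676563456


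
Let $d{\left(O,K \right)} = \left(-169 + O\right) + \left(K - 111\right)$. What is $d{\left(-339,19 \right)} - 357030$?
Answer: $-357630$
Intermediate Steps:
$d{\left(O,K \right)} = -280 + K + O$ ($d{\left(O,K \right)} = \left(-169 + O\right) + \left(K - 111\right) = \left(-169 + O\right) + \left(-111 + K\right) = -280 + K + O$)
$d{\left(-339,19 \right)} - 357030 = \left(-280 + 19 - 339\right) - 357030 = -600 - 357030 = -357630$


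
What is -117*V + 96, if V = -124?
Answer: 14604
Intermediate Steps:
-117*V + 96 = -117*(-124) + 96 = 14508 + 96 = 14604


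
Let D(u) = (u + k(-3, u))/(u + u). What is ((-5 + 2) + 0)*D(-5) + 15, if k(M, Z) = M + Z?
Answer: 111/10 ≈ 11.100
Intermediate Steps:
D(u) = (-3 + 2*u)/(2*u) (D(u) = (u + (-3 + u))/(u + u) = (-3 + 2*u)/((2*u)) = (-3 + 2*u)*(1/(2*u)) = (-3 + 2*u)/(2*u))
((-5 + 2) + 0)*D(-5) + 15 = ((-5 + 2) + 0)*((-3/2 - 5)/(-5)) + 15 = (-3 + 0)*(-1/5*(-13/2)) + 15 = -3*13/10 + 15 = -39/10 + 15 = 111/10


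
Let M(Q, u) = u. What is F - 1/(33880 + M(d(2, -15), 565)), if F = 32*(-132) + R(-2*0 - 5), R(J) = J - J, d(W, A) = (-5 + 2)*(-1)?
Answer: -145495681/34445 ≈ -4224.0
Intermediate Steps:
d(W, A) = 3 (d(W, A) = -3*(-1) = 3)
R(J) = 0
F = -4224 (F = 32*(-132) + 0 = -4224 + 0 = -4224)
F - 1/(33880 + M(d(2, -15), 565)) = -4224 - 1/(33880 + 565) = -4224 - 1/34445 = -145495681/34445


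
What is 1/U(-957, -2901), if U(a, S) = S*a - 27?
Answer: 1/2776230 ≈ 3.6020e-7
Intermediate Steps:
U(a, S) = -27 + S*a
1/U(-957, -2901) = 1/(-27 - 2901*(-957)) = 1/(-27 + 2776257) = 1/2776230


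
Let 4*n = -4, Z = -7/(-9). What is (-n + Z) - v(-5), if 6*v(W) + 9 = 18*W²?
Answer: -1291/18 ≈ -71.722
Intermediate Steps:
Z = 7/9 (Z = -7*(-⅑) = 7/9 ≈ 0.77778)
n = -1 (n = (¼)*(-4) = -1)
v(W) = -3/2 + 3*W² (v(W) = -3/2 + (18*W²)/6 = -3/2 + 3*W²)
(-n + Z) - v(-5) = (-1*(-1) + 7/9) - (-3/2 + 3*(-5)²) = (1 + 7/9) - (-3/2 + 3*25) = 16/9 - (-3/2 + 75) = 16/9 - 1*147/2 = 16/9 - 147/2 = -1291/18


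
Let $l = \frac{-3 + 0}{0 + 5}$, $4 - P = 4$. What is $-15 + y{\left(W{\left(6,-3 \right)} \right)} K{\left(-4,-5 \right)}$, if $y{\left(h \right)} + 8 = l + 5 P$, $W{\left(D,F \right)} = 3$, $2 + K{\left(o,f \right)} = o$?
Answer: $\frac{183}{5} \approx 36.6$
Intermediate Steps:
$P = 0$ ($P = 4 - 4 = 0$)
$K{\left(o,f \right)} = -2 + o$
$l = - \frac{3}{5} \approx -0.6$
$y{\left(h \right)} = - \frac{43}{5}$ ($y{\left(h \right)} = -8 + \left(- \frac{3}{5} + 5 \cdot 0\right) = -8 + \left(- \frac{3}{5} + 0\right) = -8 - \frac{3}{5} = - \frac{43}{5}$)
$-15 + y{\left(W{\left(6,-3 \right)} \right)} K{\left(-4,-5 \right)} = -15 - \frac{43 \left(-2 - 4\right)}{5} = -15 - - \frac{258}{5} = -15 + \frac{258}{5} = \frac{183}{5}$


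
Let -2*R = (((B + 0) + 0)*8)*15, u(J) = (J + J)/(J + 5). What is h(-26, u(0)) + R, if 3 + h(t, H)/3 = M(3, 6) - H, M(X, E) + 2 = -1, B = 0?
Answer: -18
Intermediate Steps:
M(X, E) = -3 (M(X, E) = -2 - 1 = -3)
u(J) = 2*J/(5 + J) (u(J) = (2*J)/(5 + J) = 2*J/(5 + J))
h(t, H) = -18 - 3*H (h(t, H) = -9 + 3*(-3 - H) = -9 + (-9 - 3*H) = -18 - 3*H)
R = 0 (R = -((0 + 0) + 0)*8*15/2 = -(0 + 0)*8*15/2 = -0*8*15/2 = -0*15 = -1/2*0 = 0)
h(-26, u(0)) + R = (-18 - 6*0/(5 + 0)) + 0 = (-18 - 6*0/5) + 0 = (-18 - 3*0) + 0 = (-18 + 0) + 0 = -18 + 0 = -18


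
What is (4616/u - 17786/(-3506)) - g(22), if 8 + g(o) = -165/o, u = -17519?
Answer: 1247444255/61421614 ≈ 20.310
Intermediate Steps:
g(o) = -8 - 165/o
(4616/u - 17786/(-3506)) - g(22) = (4616/(-17519) - 17786/(-3506)) - (-8 - 165/22) = (4616*(-1/17519) - 17786*(-1/3506)) - (-8 - 165*1/22) = (-4616/17519 + 8893/1753) - (-8 - 15/2) = 147704619/30710807 - 1*(-31/2) = 147704619/30710807 + 31/2 = 1247444255/61421614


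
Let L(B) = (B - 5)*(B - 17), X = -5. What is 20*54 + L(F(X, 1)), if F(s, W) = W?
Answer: 1144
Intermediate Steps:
L(B) = (-17 + B)*(-5 + B) (L(B) = (-5 + B)*(-17 + B) = (-17 + B)*(-5 + B))
20*54 + L(F(X, 1)) = 20*54 + (85 + 1² - 22*1) = 1080 + (85 + 1 - 22) = 1080 + 64 = 1144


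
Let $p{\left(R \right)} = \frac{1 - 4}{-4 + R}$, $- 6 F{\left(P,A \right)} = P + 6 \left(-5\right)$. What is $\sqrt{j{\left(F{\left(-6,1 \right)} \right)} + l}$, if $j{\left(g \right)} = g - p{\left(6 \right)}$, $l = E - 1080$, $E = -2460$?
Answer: $\frac{3 i \sqrt{1570}}{2} \approx 59.435 i$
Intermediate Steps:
$F{\left(P,A \right)} = 5 - \frac{P}{6}$ ($F{\left(P,A \right)} = - \frac{P + 6 \left(-5\right)}{6} = - \frac{P - 30}{6} = - \frac{-30 + P}{6} = 5 - \frac{P}{6}$)
$p{\left(R \right)} = - \frac{3}{-4 + R}$
$l = -3540$ ($l = -2460 - 1080 = -3540$)
$j{\left(g \right)} = \frac{3}{2} + g$ ($j{\left(g \right)} = g - - \frac{3}{-4 + 6} = g - - \frac{3}{2} = g + \frac{3}{2} = \frac{3}{2} + g$)
$\sqrt{j{\left(F{\left(-6,1 \right)} \right)} + l} = \sqrt{\left(\frac{3}{2} + \left(5 - -1\right)\right) - 3540} = \sqrt{\left(\frac{3}{2} + \left(5 + 1\right)\right) - 3540} = \sqrt{\left(\frac{3}{2} + 6\right) - 3540} = \sqrt{\frac{15}{2} - 3540} = \sqrt{- \frac{7065}{2}} = \frac{3 i \sqrt{1570}}{2}$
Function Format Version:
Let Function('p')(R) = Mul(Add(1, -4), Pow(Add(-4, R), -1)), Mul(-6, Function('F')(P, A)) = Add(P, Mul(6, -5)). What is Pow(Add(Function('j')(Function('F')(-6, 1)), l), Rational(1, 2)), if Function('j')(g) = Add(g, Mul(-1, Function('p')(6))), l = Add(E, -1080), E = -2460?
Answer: Mul(Rational(3, 2), I, Pow(1570, Rational(1, 2))) ≈ Mul(59.435, I)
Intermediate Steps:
Function('F')(P, A) = Add(5, Mul(Rational(-1, 6), P)) (Function('F')(P, A) = Mul(Rational(-1, 6), Add(P, Mul(6, -5))) = Mul(Rational(-1, 6), Add(P, -30)) = Mul(Rational(-1, 6), Add(-30, P)) = Add(5, Mul(Rational(-1, 6), P)))
Function('p')(R) = Mul(-3, Pow(Add(-4, R), -1))
l = -3540 (l = Add(-2460, -1080) = -3540)
Function('j')(g) = Add(Rational(3, 2), g) (Function('j')(g) = Add(g, Mul(-1, Mul(-3, Pow(Add(-4, 6), -1)))) = Add(g, Mul(-1, Mul(-3, Pow(2, -1)))) = Add(g, Mul(-1, Mul(-3, Rational(1, 2)))) = Add(g, Mul(-1, Rational(-3, 2))) = Add(g, Rational(3, 2)) = Add(Rational(3, 2), g))
Pow(Add(Function('j')(Function('F')(-6, 1)), l), Rational(1, 2)) = Pow(Add(Add(Rational(3, 2), Add(5, Mul(Rational(-1, 6), -6))), -3540), Rational(1, 2)) = Pow(Add(Add(Rational(3, 2), Add(5, 1)), -3540), Rational(1, 2)) = Pow(Add(Add(Rational(3, 2), 6), -3540), Rational(1, 2)) = Pow(Add(Rational(15, 2), -3540), Rational(1, 2)) = Pow(Rational(-7065, 2), Rational(1, 2)) = Mul(Rational(3, 2), I, Pow(1570, Rational(1, 2)))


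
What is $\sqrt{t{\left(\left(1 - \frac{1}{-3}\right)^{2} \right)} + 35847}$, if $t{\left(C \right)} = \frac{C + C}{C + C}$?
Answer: $2 \sqrt{8962} \approx 189.34$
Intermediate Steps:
$t{\left(C \right)} = 1$ ($t{\left(C \right)} = \frac{2 C}{2 C} = 2 C \frac{1}{2 C} = 1$)
$\sqrt{t{\left(\left(1 - \frac{1}{-3}\right)^{2} \right)} + 35847} = \sqrt{1 + 35847} = \sqrt{35848} = 2 \sqrt{8962}$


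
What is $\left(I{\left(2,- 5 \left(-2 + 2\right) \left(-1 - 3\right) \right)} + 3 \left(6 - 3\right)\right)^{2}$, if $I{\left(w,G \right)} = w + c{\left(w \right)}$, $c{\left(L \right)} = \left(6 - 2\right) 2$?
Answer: $361$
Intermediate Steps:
$c{\left(L \right)} = 8$ ($c{\left(L \right)} = 4 \cdot 2 = 8$)
$I{\left(w,G \right)} = 8 + w$ ($I{\left(w,G \right)} = w + 8 = 8 + w$)
$\left(I{\left(2,- 5 \left(-2 + 2\right) \left(-1 - 3\right) \right)} + 3 \left(6 - 3\right)\right)^{2} = \left(\left(8 + 2\right) + 3 \left(6 - 3\right)\right)^{2} = \left(10 + 3 \cdot 3\right)^{2} = \left(10 + 9\right)^{2} = 19^{2} = 361$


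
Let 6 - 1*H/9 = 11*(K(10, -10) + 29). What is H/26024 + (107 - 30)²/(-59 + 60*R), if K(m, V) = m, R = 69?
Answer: 1802077/1379272 ≈ 1.3065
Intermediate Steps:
H = -3807 (H = 54 - 99*(10 + 29) = 54 - 99*39 = 54 - 9*429 = 54 - 3861 = -3807)
H/26024 + (107 - 30)²/(-59 + 60*R) = -3807/26024 + (107 - 30)²/(-59 + 60*69) = -3807*1/26024 + 77²/(-59 + 4140) = -3807/26024 + 5929/4081 = -3807/26024 + 5929*(1/4081) = -3807/26024 + 77/53 = 1802077/1379272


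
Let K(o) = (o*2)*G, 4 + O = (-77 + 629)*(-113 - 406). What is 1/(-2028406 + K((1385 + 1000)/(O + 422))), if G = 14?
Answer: -28607/58026617120 ≈ -4.9300e-7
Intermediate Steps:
O = -286492 (O = -4 + (-77 + 629)*(-113 - 406) = -4 + 552*(-519) = -4 - 286488 = -286492)
K(o) = 28*o (K(o) = (o*2)*14 = (2*o)*14 = 28*o)
1/(-2028406 + K((1385 + 1000)/(O + 422))) = 1/(-2028406 + 28*((1385 + 1000)/(-286492 + 422))) = 1/(-2028406 + 28*(2385/(-286070))) = 1/(-2028406 + 28*(2385*(-1/286070))) = 1/(-2028406 + 28*(-477/57214)) = 1/(-2028406 - 6678/28607) = 1/(-58026617120/28607) = -28607/58026617120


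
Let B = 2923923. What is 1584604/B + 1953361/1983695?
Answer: 8854848186983/5800171435485 ≈ 1.5267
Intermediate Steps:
1584604/B + 1953361/1983695 = 1584604/2923923 + 1953361/1983695 = 8854848186983/5800171435485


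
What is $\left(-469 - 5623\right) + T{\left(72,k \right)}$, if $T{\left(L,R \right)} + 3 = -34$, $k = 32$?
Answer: $-6129$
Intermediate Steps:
$T{\left(L,R \right)} = -37$ ($T{\left(L,R \right)} = -3 - 34 = -37$)
$\left(-469 - 5623\right) + T{\left(72,k \right)} = \left(-469 - 5623\right) - 37 = -6092 - 37 = -6129$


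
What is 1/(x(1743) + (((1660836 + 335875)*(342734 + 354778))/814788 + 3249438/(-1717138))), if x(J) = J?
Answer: 58295976531/99747724815706586 ≈ 5.8443e-7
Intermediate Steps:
1/(x(1743) + (((1660836 + 335875)*(342734 + 354778))/814788 + 3249438/(-1717138))) = 1/(1743 + (((1660836 + 335875)*(342734 + 354778))/814788 + 3249438/(-1717138))) = 1/(1743 + ((1996711*697512)*(1/814788) + 3249438*(-1/1717138))) = 1/(1743 + (1392729883032*(1/814788) - 1624719/858569)) = 1/(1743 + (116060823586/67899 - 1624719/858569)) = 1/(1743 + 99646114928613053/58295976531) = 1/(99747724815706586/58295976531) = 58295976531/99747724815706586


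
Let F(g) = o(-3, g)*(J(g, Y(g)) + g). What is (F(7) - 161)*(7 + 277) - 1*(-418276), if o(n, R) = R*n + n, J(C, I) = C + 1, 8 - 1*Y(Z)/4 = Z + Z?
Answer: 270312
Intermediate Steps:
Y(Z) = 32 - 8*Z (Y(Z) = 32 - 4*(Z + Z) = 32 - 8*Z)
J(C, I) = 1 + C
o(n, R) = n + R*n
F(g) = (1 + 2*g)*(-3 - 3*g) (F(g) = (-3*(1 + g))*((1 + g) + g) = (-3 - 3*g)*(1 + 2*g) = (1 + 2*g)*(-3 - 3*g))
(F(7) - 161)*(7 + 277) - 1*(-418276) = (3*(1 + 2*7)*(-1 - 1*7) - 161)*(7 + 277) - 1*(-418276) = (3*(1 + 14)*(-1 - 7) - 161)*284 + 418276 = (3*15*(-8) - 161)*284 + 418276 = (-360 - 161)*284 + 418276 = -521*284 + 418276 = -147964 + 418276 = 270312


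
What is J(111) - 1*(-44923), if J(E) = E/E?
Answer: 44924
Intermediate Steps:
J(E) = 1
J(111) - 1*(-44923) = 1 - 1*(-44923) = 1 + 44923 = 44924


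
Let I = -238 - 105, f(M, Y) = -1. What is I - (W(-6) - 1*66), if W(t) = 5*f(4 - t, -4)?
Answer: -272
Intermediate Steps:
W(t) = -5 (W(t) = 5*(-1) = -5)
I = -343
I - (W(-6) - 1*66) = -343 - (-5 - 1*66) = -343 - (-5 - 66) = -343 - 1*(-71) = -343 + 71 = -272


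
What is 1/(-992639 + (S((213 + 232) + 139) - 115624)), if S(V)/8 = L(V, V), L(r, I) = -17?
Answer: -1/1108399 ≈ -9.0220e-7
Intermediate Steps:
S(V) = -136 (S(V) = 8*(-17) = -136)
1/(-992639 + (S((213 + 232) + 139) - 115624)) = 1/(-992639 + (-136 - 115624)) = 1/(-992639 - 115760) = 1/(-1108399) = -1/1108399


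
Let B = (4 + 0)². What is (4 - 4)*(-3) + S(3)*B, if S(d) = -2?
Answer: -32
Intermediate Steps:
B = 16 (B = 4² = 16)
(4 - 4)*(-3) + S(3)*B = (4 - 4)*(-3) - 2*16 = 0*(-3) - 32 = 0 - 32 = -32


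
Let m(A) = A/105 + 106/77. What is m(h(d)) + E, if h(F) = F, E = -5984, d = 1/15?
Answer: -103648939/17325 ≈ -5982.6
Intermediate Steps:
d = 1/15 ≈ 0.066667
m(A) = 106/77 + A/105 (m(A) = A*(1/105) + 106*(1/77) = A/105 + 106/77 = 106/77 + A/105)
m(h(d)) + E = (106/77 + (1/105)*(1/15)) - 5984 = (106/77 + 1/1575) - 5984 = 23861/17325 - 5984 = -103648939/17325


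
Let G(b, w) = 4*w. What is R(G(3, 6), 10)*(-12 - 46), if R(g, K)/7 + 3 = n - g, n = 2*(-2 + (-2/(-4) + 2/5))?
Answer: 59276/5 ≈ 11855.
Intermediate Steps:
n = -11/5 (n = 2*(-2 + (-2*(-¼) + 2*(⅕))) = 2*(-2 + (½ + ⅖)) = 2*(-2 + 9/10) = 2*(-11/10) = -11/5 ≈ -2.2000)
R(g, K) = -182/5 - 7*g (R(g, K) = -21 + 7*(-11/5 - g) = -21 + (-77/5 - 7*g) = -182/5 - 7*g)
R(G(3, 6), 10)*(-12 - 46) = (-182/5 - 28*6)*(-12 - 46) = (-182/5 - 7*24)*(-58) = (-182/5 - 168)*(-58) = -1022/5*(-58) = 59276/5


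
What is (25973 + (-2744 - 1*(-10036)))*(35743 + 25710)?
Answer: 2044234045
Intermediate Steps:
(25973 + (-2744 - 1*(-10036)))*(35743 + 25710) = (25973 + (-2744 + 10036))*61453 = (25973 + 7292)*61453 = 33265*61453 = 2044234045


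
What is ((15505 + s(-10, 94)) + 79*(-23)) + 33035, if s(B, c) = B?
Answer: 46713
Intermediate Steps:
((15505 + s(-10, 94)) + 79*(-23)) + 33035 = ((15505 - 10) + 79*(-23)) + 33035 = (15495 - 1817) + 33035 = 13678 + 33035 = 46713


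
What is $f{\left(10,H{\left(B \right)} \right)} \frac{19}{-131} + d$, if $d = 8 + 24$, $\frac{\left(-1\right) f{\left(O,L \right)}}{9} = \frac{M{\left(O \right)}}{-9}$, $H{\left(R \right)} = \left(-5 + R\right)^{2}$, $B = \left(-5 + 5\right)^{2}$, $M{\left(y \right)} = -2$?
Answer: $\frac{4230}{131} \approx 32.29$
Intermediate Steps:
$B = 0$ ($B = 0^{2} = 0$)
$f{\left(O,L \right)} = -2$ ($f{\left(O,L \right)} = - 9 \left(- \frac{2}{-9}\right) = - 9 \left(\left(-2\right) \left(- \frac{1}{9}\right)\right) = \left(-9\right) \frac{2}{9} = -2$)
$d = 32$
$f{\left(10,H{\left(B \right)} \right)} \frac{19}{-131} + d = - 2 \frac{19}{-131} + 32 = - 2 \cdot 19 \left(- \frac{1}{131}\right) + 32 = \left(-2\right) \left(- \frac{19}{131}\right) + 32 = \frac{38}{131} + 32 = \frac{4230}{131}$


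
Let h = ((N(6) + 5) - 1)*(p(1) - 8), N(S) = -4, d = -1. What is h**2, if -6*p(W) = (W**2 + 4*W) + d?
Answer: 0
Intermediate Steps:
p(W) = 1/6 - 2*W/3 - W**2/6 (p(W) = -((W**2 + 4*W) - 1)/6 = -(-1 + W**2 + 4*W)/6 = 1/6 - 2*W/3 - W**2/6)
h = 0 (h = ((-4 + 5) - 1)*((1/6 - 2/3*1 - 1/6*1**2) - 8) = (1 - 1)*((1/6 - 2/3 - 1/6*1) - 8) = 0*((1/6 - 2/3 - 1/6) - 8) = 0*(-2/3 - 8) = 0*(-26/3) = 0)
h**2 = 0**2 = 0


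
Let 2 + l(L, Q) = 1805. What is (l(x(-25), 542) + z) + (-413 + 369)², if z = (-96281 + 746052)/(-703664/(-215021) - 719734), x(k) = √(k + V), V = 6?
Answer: 578497533974059/154757220750 ≈ 3738.1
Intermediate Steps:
x(k) = √(6 + k) (x(k) = √(k + 6) = √(6 + k))
l(L, Q) = 1803 (l(L, Q) = -2 + 1805 = 1803)
z = -139714410191/154757220750 (z = 649771/(-703664*(-1/215021) - 719734) = 649771/(703664/215021 - 719734) = 649771/(-154757220750/215021) = 649771*(-215021/154757220750) = -139714410191/154757220750 ≈ -0.90280)
(l(x(-25), 542) + z) + (-413 + 369)² = (1803 - 139714410191/154757220750) + (-413 + 369)² = 278887554602059/154757220750 + (-44)² = 278887554602059/154757220750 + 1936 = 578497533974059/154757220750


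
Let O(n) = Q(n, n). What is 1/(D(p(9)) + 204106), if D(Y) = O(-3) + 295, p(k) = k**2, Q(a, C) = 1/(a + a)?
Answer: 6/1226405 ≈ 4.8923e-6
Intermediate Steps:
Q(a, C) = 1/(2*a)
O(n) = 1/(2*n)
D(Y) = 1769/6 (D(Y) = (1/2)/(-3) + 295 = (1/2)*(-1/3) + 295 = -1/6 + 295 = 1769/6)
1/(D(p(9)) + 204106) = 1/(1769/6 + 204106) = 1/(1226405/6) = 6/1226405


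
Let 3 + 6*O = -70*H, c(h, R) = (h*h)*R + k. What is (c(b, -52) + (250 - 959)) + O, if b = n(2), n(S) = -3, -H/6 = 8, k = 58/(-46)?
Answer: -28463/46 ≈ -618.76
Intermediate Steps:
k = -29/23 (k = 58*(-1/46) = -29/23 ≈ -1.2609)
H = -48 (H = -6*8 = -48)
b = -3
c(h, R) = -29/23 + R*h² (c(h, R) = (h*h)*R - 29/23 = h²*R - 29/23 = R*h² - 29/23 = -29/23 + R*h²)
O = 1119/2 (O = -½ + (-70*(-48))/6 = -½ + (⅙)*3360 = -½ + 560 = 1119/2 ≈ 559.50)
(c(b, -52) + (250 - 959)) + O = ((-29/23 - 52*(-3)²) + (250 - 959)) + 1119/2 = ((-29/23 - 52*9) - 709) + 1119/2 = ((-29/23 - 468) - 709) + 1119/2 = (-10793/23 - 709) + 1119/2 = -27100/23 + 1119/2 = -28463/46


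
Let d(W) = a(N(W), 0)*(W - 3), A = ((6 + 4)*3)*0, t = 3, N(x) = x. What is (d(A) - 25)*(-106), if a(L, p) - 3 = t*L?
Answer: 3604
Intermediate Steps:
a(L, p) = 3 + 3*L
A = 0 (A = (10*3)*0 = 30*0 = 0)
d(W) = (-3 + W)*(3 + 3*W) (d(W) = (3 + 3*W)*(W - 3) = (3 + 3*W)*(-3 + W) = (-3 + W)*(3 + 3*W))
(d(A) - 25)*(-106) = (3*(1 + 0)*(-3 + 0) - 25)*(-106) = (3*1*(-3) - 25)*(-106) = (-9 - 25)*(-106) = -34*(-106) = 3604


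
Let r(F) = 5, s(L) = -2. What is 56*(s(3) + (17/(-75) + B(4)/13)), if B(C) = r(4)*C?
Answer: -37576/975 ≈ -38.539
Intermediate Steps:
B(C) = 5*C
56*(s(3) + (17/(-75) + B(4)/13)) = 56*(-2 + (17/(-75) + (5*4)/13)) = 56*(-2 + (17*(-1/75) + 20*(1/13))) = 56*(-2 + (-17/75 + 20/13)) = 56*(-2 + 1279/975) = 56*(-671/975) = -37576/975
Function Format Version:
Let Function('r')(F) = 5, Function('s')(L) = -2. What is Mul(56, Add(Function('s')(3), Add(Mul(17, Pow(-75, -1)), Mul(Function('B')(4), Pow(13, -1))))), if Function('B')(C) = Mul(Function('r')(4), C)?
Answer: Rational(-37576, 975) ≈ -38.539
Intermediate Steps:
Function('B')(C) = Mul(5, C)
Mul(56, Add(Function('s')(3), Add(Mul(17, Pow(-75, -1)), Mul(Function('B')(4), Pow(13, -1))))) = Mul(56, Add(-2, Add(Mul(17, Pow(-75, -1)), Mul(Mul(5, 4), Pow(13, -1))))) = Mul(56, Add(-2, Add(Mul(17, Rational(-1, 75)), Mul(20, Rational(1, 13))))) = Mul(56, Add(-2, Add(Rational(-17, 75), Rational(20, 13)))) = Mul(56, Add(-2, Rational(1279, 975))) = Mul(56, Rational(-671, 975)) = Rational(-37576, 975)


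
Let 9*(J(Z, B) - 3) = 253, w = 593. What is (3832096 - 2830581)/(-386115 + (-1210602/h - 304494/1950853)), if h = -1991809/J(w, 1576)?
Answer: -11674840316460184965/4500793329245035943 ≈ -2.5940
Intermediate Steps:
J(Z, B) = 280/9 (J(Z, B) = 3 + (⅑)*253 = 3 + 253/9 = 280/9)
h = -17926281/280 (h = -1991809/280/9 = -1991809*9/280 = -17926281/280 ≈ -64022.)
(3832096 - 2830581)/(-386115 + (-1210602/h - 304494/1950853)) = (3832096 - 2830581)/(-386115 + (-1210602/(-17926281/280) - 304494/1950853)) = 1001515/(-386115 + (-1210602*(-280/17926281) - 304494*1/1950853)) = 1001515/(-386115 + (112989520/5975427 - 304494/1950853)) = 1001515/(-386115 + 218606462391622/11657179689231) = 1001515/(-4500793329245035943/11657179689231) = 1001515*(-11657179689231/4500793329245035943) = -11674840316460184965/4500793329245035943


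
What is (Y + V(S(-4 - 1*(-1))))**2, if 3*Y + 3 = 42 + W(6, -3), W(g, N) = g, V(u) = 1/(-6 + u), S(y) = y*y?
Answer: 2116/9 ≈ 235.11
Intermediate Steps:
S(y) = y**2
Y = 15 (Y = -1 + (42 + 6)/3 = -1 + (1/3)*48 = -1 + 16 = 15)
(Y + V(S(-4 - 1*(-1))))**2 = (15 + 1/(-6 + (-4 - 1*(-1))**2))**2 = (15 + 1/(-6 + (-4 + 1)**2))**2 = (15 + 1/(-6 + (-3)**2))**2 = (15 + 1/(-6 + 9))**2 = (15 + 1/3)**2 = (46/3)**2 = 2116/9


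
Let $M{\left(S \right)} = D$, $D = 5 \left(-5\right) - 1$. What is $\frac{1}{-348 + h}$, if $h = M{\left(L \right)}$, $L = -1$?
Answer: $- \frac{1}{374} \approx -0.0026738$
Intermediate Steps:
$D = -26$ ($D = -25 - 1 = -26$)
$M{\left(S \right)} = -26$
$h = -26$
$\frac{1}{-348 + h} = \frac{1}{-348 - 26} = \frac{1}{-374} = - \frac{1}{374}$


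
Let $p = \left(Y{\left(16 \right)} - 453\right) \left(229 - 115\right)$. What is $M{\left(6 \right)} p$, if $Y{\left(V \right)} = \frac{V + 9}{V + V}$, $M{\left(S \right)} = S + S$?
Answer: $- \frac{2474541}{4} \approx -6.1864 \cdot 10^{5}$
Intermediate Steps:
$M{\left(S \right)} = 2 S$
$Y{\left(V \right)} = \frac{9 + V}{2 V}$
$p = - \frac{824847}{16}$ ($p = \left(\frac{9 + 16}{2 \cdot 16} - 453\right) \left(229 - 115\right) = \left(\frac{1}{2} \cdot \frac{1}{16} \cdot 25 - 453\right) 114 = \left(\frac{25}{32} - 453\right) 114 = \left(- \frac{14471}{32}\right) 114 = - \frac{824847}{16} \approx -51553.0$)
$M{\left(6 \right)} p = 2 \cdot 6 \left(- \frac{824847}{16}\right) = 12 \left(- \frac{824847}{16}\right) = - \frac{2474541}{4}$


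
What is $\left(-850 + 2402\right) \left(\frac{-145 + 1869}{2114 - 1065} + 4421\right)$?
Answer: $\frac{7200275856}{1049} \approx 6.8639 \cdot 10^{6}$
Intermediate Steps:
$\left(-850 + 2402\right) \left(\frac{-145 + 1869}{2114 - 1065} + 4421\right) = 1552 \left(\frac{1724}{1049} + 4421\right) = 1552 \cdot \frac{4639353}{1049} = \frac{7200275856}{1049}$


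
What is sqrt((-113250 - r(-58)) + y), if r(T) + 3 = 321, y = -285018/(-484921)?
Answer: 3*I*sqrt(2967243620191590)/484921 ≈ 337.0*I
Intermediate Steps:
y = 285018/484921 (y = -285018*(-1/484921) = 285018/484921 ≈ 0.58776)
r(T) = 318 (r(T) = -3 + 321 = 318)
sqrt((-113250 - r(-58)) + y) = sqrt((-113250 - 1*318) + 285018/484921) = sqrt((-113250 - 318) + 285018/484921) = sqrt(-113568 + 285018/484921) = sqrt(-55071223110/484921) = 3*I*sqrt(2967243620191590)/484921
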